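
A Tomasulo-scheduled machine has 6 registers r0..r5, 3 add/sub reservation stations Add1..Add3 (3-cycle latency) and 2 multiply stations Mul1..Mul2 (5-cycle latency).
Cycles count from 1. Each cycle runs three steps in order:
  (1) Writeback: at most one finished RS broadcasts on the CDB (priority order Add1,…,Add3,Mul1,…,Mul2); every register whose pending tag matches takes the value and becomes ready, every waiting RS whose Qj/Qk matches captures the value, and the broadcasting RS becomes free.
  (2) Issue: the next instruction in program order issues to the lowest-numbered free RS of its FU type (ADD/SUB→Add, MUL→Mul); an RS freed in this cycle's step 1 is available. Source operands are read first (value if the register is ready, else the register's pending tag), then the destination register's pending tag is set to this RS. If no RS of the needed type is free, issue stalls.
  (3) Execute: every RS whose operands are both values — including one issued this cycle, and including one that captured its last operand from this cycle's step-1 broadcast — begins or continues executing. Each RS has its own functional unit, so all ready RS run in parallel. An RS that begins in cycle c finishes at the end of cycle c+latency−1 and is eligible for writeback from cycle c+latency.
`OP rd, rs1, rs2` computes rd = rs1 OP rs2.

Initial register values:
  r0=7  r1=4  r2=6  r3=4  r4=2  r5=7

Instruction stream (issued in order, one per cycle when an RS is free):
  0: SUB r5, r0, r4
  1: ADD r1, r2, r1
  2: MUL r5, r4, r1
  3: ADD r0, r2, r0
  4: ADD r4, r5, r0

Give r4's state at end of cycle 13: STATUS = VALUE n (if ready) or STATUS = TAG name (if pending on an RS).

STATUS = VALUE 33

  c1: issue SUB r5<-Add1  regs: r0:7,r1:4,r2:6,r3:4,r4:2,r5:Add1
  c2: issue ADD r1<-Add2  regs: r0:7,r1:Add2,r2:6,r3:4,r4:2,r5:Add1
  c3: issue MUL r5<-Mul1  regs: r0:7,r1:Add2,r2:6,r3:4,r4:2,r5:Mul1
  c4: CDB Add1=5; issue ADD r0<-Add1  regs: r0:Add1,r1:Add2,r2:6,r3:4,r4:2,r5:Mul1
  c5: CDB Add2=10; issue ADD r4<-Add2  regs: r0:Add1,r1:10,r2:6,r3:4,r4:Add2,r5:Mul1
  c6: -  regs: r0:Add1,r1:10,r2:6,r3:4,r4:Add2,r5:Mul1
  c7: CDB Add1=13  regs: r0:13,r1:10,r2:6,r3:4,r4:Add2,r5:Mul1
  c8: -  regs: r0:13,r1:10,r2:6,r3:4,r4:Add2,r5:Mul1
  c9: -  regs: r0:13,r1:10,r2:6,r3:4,r4:Add2,r5:Mul1
  c10: CDB Mul1=20  regs: r0:13,r1:10,r2:6,r3:4,r4:Add2,r5:20
  c11: -  regs: r0:13,r1:10,r2:6,r3:4,r4:Add2,r5:20
  c12: -  regs: r0:13,r1:10,r2:6,r3:4,r4:Add2,r5:20
  c13: CDB Add2=33  regs: r0:13,r1:10,r2:6,r3:4,r4:33,r5:20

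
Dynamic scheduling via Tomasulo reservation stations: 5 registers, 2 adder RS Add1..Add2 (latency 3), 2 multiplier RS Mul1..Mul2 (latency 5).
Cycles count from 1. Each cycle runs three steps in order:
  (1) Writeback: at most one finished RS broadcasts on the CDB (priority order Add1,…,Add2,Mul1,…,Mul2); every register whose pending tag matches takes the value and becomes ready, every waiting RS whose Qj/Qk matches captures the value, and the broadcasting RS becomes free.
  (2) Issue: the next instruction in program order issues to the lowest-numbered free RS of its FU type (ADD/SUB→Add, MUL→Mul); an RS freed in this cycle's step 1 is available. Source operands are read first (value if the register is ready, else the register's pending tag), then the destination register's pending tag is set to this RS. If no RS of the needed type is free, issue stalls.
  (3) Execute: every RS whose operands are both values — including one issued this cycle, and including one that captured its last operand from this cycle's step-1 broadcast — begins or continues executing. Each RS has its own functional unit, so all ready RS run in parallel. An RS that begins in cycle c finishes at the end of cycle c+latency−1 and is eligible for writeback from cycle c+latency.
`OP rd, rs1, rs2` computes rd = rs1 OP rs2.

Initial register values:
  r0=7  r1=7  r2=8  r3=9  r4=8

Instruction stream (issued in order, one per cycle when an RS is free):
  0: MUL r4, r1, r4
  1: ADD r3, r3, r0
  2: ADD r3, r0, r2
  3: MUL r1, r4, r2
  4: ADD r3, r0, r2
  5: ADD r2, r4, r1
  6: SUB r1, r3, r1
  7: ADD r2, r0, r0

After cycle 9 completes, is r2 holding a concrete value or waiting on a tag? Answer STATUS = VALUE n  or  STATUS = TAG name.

c1: issue MUL r4<-Mul1 | r0:7,r1:7,r2:8,r3:9,r4:Mul1
c2: issue ADD r3<-Add1 | r0:7,r1:7,r2:8,r3:Add1,r4:Mul1
c3: issue ADD r3<-Add2 | r0:7,r1:7,r2:8,r3:Add2,r4:Mul1
c4: issue MUL r1<-Mul2 | r0:7,r1:Mul2,r2:8,r3:Add2,r4:Mul1
c5: CDB Add1=16; issue ADD r3<-Add1 | r0:7,r1:Mul2,r2:8,r3:Add1,r4:Mul1
c6: CDB Add2=15; issue ADD r2<-Add2 | r0:7,r1:Mul2,r2:Add2,r3:Add1,r4:Mul1
c7: CDB Mul1=56; stall | r0:7,r1:Mul2,r2:Add2,r3:Add1,r4:56
c8: CDB Add1=15; issue SUB r1<-Add1 | r0:7,r1:Add1,r2:Add2,r3:15,r4:56
c9: stall | r0:7,r1:Add1,r2:Add2,r3:15,r4:56

STATUS = TAG Add2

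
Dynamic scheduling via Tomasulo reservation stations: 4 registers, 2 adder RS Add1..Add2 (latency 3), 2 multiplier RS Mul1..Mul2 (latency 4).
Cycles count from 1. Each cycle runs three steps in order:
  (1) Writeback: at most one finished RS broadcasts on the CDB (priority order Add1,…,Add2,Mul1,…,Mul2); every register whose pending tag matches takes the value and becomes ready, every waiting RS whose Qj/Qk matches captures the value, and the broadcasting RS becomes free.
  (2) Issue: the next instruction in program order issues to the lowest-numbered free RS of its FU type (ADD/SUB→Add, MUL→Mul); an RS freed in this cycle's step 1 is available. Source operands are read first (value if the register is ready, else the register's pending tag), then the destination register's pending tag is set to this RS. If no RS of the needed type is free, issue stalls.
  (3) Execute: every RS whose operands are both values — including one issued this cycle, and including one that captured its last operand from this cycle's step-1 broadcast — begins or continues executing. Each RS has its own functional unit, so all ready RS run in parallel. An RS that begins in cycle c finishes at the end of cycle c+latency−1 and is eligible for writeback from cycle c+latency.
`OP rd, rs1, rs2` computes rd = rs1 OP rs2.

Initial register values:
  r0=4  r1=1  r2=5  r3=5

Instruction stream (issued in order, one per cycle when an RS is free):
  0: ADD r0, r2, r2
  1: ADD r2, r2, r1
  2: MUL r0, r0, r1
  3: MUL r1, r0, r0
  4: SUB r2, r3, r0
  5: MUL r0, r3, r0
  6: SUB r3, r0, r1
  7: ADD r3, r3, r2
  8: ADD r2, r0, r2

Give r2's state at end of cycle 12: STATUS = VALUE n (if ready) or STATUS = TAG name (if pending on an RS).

STATUS = VALUE -5

cycle 1: issue ADD r0<-Add1 // r0:Add1,r1:1,r2:5,r3:5
cycle 2: issue ADD r2<-Add2 // r0:Add1,r1:1,r2:Add2,r3:5
cycle 3: issue MUL r0<-Mul1 // r0:Mul1,r1:1,r2:Add2,r3:5
cycle 4: CDB Add1=10; issue MUL r1<-Mul2 // r0:Mul1,r1:Mul2,r2:Add2,r3:5
cycle 5: CDB Add2=6; issue SUB r2<-Add1 // r0:Mul1,r1:Mul2,r2:Add1,r3:5
cycle 6: stall // r0:Mul1,r1:Mul2,r2:Add1,r3:5
cycle 7: stall // r0:Mul1,r1:Mul2,r2:Add1,r3:5
cycle 8: CDB Mul1=10; issue MUL r0<-Mul1 // r0:Mul1,r1:Mul2,r2:Add1,r3:5
cycle 9: issue SUB r3<-Add2 // r0:Mul1,r1:Mul2,r2:Add1,r3:Add2
cycle 10: stall // r0:Mul1,r1:Mul2,r2:Add1,r3:Add2
cycle 11: CDB Add1=-5; issue ADD r3<-Add1 // r0:Mul1,r1:Mul2,r2:-5,r3:Add1
cycle 12: CDB Mul1=50; stall // r0:50,r1:Mul2,r2:-5,r3:Add1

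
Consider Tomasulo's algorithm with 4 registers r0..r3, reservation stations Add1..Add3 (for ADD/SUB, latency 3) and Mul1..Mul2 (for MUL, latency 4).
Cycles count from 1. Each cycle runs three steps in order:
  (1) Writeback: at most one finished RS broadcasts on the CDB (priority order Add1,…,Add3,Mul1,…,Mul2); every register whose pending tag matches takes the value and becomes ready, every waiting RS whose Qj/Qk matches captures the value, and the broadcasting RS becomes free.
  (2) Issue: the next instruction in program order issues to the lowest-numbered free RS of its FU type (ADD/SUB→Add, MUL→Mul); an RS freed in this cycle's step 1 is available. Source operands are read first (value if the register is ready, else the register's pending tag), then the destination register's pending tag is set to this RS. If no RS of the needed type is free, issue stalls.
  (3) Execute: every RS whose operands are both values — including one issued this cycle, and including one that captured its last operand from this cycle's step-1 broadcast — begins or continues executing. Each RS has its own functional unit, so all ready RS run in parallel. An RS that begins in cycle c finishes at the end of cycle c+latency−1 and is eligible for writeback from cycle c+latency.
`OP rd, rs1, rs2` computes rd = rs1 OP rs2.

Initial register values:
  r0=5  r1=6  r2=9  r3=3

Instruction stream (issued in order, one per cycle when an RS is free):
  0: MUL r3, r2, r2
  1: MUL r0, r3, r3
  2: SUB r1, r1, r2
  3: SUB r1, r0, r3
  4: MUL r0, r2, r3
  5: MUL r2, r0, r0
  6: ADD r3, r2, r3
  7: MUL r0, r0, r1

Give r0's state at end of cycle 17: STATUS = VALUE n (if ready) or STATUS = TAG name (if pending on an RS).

STATUS = TAG Mul2

cycle 1: issue MUL r3<-Mul1 // r0:5,r1:6,r2:9,r3:Mul1
cycle 2: issue MUL r0<-Mul2 // r0:Mul2,r1:6,r2:9,r3:Mul1
cycle 3: issue SUB r1<-Add1 // r0:Mul2,r1:Add1,r2:9,r3:Mul1
cycle 4: issue SUB r1<-Add2 // r0:Mul2,r1:Add2,r2:9,r3:Mul1
cycle 5: CDB Mul1=81; issue MUL r0<-Mul1 // r0:Mul1,r1:Add2,r2:9,r3:81
cycle 6: CDB Add1=-3; stall // r0:Mul1,r1:Add2,r2:9,r3:81
cycle 7: stall // r0:Mul1,r1:Add2,r2:9,r3:81
cycle 8: stall // r0:Mul1,r1:Add2,r2:9,r3:81
cycle 9: CDB Mul1=729; issue MUL r2<-Mul1 // r0:729,r1:Add2,r2:Mul1,r3:81
cycle 10: CDB Mul2=6561; issue ADD r3<-Add1 // r0:729,r1:Add2,r2:Mul1,r3:Add1
cycle 11: issue MUL r0<-Mul2 // r0:Mul2,r1:Add2,r2:Mul1,r3:Add1
cycle 12: - // r0:Mul2,r1:Add2,r2:Mul1,r3:Add1
cycle 13: CDB Add2=6480 // r0:Mul2,r1:6480,r2:Mul1,r3:Add1
cycle 14: CDB Mul1=531441 // r0:Mul2,r1:6480,r2:531441,r3:Add1
cycle 15: - // r0:Mul2,r1:6480,r2:531441,r3:Add1
cycle 16: - // r0:Mul2,r1:6480,r2:531441,r3:Add1
cycle 17: CDB Add1=531522 // r0:Mul2,r1:6480,r2:531441,r3:531522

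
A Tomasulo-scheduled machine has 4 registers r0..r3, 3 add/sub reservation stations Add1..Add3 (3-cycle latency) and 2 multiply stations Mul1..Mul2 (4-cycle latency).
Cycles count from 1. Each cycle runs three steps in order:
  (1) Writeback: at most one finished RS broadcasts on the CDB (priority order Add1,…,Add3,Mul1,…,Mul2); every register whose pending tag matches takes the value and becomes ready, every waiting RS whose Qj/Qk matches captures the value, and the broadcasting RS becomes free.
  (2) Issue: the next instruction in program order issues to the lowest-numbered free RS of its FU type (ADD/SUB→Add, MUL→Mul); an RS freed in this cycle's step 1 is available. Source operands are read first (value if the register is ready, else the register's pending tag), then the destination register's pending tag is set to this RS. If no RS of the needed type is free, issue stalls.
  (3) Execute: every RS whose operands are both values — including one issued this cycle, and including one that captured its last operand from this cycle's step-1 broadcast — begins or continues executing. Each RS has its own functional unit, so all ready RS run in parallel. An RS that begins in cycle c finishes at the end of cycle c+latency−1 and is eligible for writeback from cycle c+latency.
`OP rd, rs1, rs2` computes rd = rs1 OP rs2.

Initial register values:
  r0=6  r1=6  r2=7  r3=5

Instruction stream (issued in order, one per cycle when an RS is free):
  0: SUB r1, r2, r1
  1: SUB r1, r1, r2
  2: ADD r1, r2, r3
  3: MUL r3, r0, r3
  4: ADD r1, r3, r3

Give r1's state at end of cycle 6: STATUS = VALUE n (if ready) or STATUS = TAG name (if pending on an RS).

  c1: issue SUB r1<-Add1  regs: r0:6,r1:Add1,r2:7,r3:5
  c2: issue SUB r1<-Add2  regs: r0:6,r1:Add2,r2:7,r3:5
  c3: issue ADD r1<-Add3  regs: r0:6,r1:Add3,r2:7,r3:5
  c4: CDB Add1=1; issue MUL r3<-Mul1  regs: r0:6,r1:Add3,r2:7,r3:Mul1
  c5: issue ADD r1<-Add1  regs: r0:6,r1:Add1,r2:7,r3:Mul1
  c6: CDB Add3=12  regs: r0:6,r1:Add1,r2:7,r3:Mul1

STATUS = TAG Add1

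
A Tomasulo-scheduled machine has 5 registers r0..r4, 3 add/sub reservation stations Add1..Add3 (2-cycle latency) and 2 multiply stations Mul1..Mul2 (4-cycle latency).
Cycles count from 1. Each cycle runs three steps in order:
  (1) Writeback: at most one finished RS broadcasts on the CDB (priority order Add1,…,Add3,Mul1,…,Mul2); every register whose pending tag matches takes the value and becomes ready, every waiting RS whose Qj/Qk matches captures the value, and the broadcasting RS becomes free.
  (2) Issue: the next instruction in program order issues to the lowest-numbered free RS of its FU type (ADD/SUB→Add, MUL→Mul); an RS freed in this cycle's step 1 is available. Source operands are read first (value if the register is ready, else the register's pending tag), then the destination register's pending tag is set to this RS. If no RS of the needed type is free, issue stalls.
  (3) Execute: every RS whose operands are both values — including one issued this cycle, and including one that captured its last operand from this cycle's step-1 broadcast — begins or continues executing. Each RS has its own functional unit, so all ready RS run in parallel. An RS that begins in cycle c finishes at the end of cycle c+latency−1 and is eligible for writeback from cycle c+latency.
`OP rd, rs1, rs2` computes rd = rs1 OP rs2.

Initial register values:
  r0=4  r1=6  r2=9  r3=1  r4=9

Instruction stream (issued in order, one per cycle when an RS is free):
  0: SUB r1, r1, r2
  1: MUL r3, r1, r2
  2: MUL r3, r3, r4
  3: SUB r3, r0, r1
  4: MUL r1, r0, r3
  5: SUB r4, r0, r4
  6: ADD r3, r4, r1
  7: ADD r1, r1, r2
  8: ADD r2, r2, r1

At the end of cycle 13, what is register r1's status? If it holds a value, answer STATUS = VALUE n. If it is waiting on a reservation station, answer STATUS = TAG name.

  c1: issue SUB r1<-Add1  regs: r0:4,r1:Add1,r2:9,r3:1,r4:9
  c2: issue MUL r3<-Mul1  regs: r0:4,r1:Add1,r2:9,r3:Mul1,r4:9
  c3: CDB Add1=-3; issue MUL r3<-Mul2  regs: r0:4,r1:-3,r2:9,r3:Mul2,r4:9
  c4: issue SUB r3<-Add1  regs: r0:4,r1:-3,r2:9,r3:Add1,r4:9
  c5: stall  regs: r0:4,r1:-3,r2:9,r3:Add1,r4:9
  c6: CDB Add1=7; stall  regs: r0:4,r1:-3,r2:9,r3:7,r4:9
  c7: CDB Mul1=-27; issue MUL r1<-Mul1  regs: r0:4,r1:Mul1,r2:9,r3:7,r4:9
  c8: issue SUB r4<-Add1  regs: r0:4,r1:Mul1,r2:9,r3:7,r4:Add1
  c9: issue ADD r3<-Add2  regs: r0:4,r1:Mul1,r2:9,r3:Add2,r4:Add1
  c10: CDB Add1=-5; issue ADD r1<-Add1  regs: r0:4,r1:Add1,r2:9,r3:Add2,r4:-5
  c11: CDB Mul1=28; issue ADD r2<-Add3  regs: r0:4,r1:Add1,r2:Add3,r3:Add2,r4:-5
  c12: CDB Mul2=-243  regs: r0:4,r1:Add1,r2:Add3,r3:Add2,r4:-5
  c13: CDB Add1=37  regs: r0:4,r1:37,r2:Add3,r3:Add2,r4:-5

STATUS = VALUE 37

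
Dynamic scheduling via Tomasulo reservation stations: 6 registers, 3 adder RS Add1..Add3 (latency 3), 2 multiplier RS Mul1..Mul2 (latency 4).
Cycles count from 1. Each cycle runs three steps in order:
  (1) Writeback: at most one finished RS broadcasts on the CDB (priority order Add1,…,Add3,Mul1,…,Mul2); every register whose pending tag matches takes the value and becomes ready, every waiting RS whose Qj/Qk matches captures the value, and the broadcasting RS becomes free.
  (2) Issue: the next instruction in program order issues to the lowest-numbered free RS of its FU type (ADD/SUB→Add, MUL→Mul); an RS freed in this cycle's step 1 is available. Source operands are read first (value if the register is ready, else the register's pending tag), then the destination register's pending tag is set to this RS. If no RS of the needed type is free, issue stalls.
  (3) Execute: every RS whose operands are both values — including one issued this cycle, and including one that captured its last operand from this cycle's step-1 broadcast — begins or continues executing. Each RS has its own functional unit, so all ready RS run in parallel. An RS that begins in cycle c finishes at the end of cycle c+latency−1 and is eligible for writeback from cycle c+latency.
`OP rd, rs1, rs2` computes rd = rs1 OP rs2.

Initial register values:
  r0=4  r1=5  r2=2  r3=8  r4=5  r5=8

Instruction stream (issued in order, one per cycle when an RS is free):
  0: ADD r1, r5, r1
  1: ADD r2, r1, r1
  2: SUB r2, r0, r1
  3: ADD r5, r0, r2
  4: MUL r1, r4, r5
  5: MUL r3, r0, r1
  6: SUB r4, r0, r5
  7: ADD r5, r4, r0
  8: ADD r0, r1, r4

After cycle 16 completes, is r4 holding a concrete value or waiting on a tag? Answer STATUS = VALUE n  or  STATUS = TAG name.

STATUS = VALUE 9

cycle 1: issue ADD r1<-Add1 // r0:4,r1:Add1,r2:2,r3:8,r4:5,r5:8
cycle 2: issue ADD r2<-Add2 // r0:4,r1:Add1,r2:Add2,r3:8,r4:5,r5:8
cycle 3: issue SUB r2<-Add3 // r0:4,r1:Add1,r2:Add3,r3:8,r4:5,r5:8
cycle 4: CDB Add1=13; issue ADD r5<-Add1 // r0:4,r1:13,r2:Add3,r3:8,r4:5,r5:Add1
cycle 5: issue MUL r1<-Mul1 // r0:4,r1:Mul1,r2:Add3,r3:8,r4:5,r5:Add1
cycle 6: issue MUL r3<-Mul2 // r0:4,r1:Mul1,r2:Add3,r3:Mul2,r4:5,r5:Add1
cycle 7: CDB Add2=26; issue SUB r4<-Add2 // r0:4,r1:Mul1,r2:Add3,r3:Mul2,r4:Add2,r5:Add1
cycle 8: CDB Add3=-9; issue ADD r5<-Add3 // r0:4,r1:Mul1,r2:-9,r3:Mul2,r4:Add2,r5:Add3
cycle 9: stall // r0:4,r1:Mul1,r2:-9,r3:Mul2,r4:Add2,r5:Add3
cycle 10: stall // r0:4,r1:Mul1,r2:-9,r3:Mul2,r4:Add2,r5:Add3
cycle 11: CDB Add1=-5; issue ADD r0<-Add1 // r0:Add1,r1:Mul1,r2:-9,r3:Mul2,r4:Add2,r5:Add3
cycle 12: - // r0:Add1,r1:Mul1,r2:-9,r3:Mul2,r4:Add2,r5:Add3
cycle 13: - // r0:Add1,r1:Mul1,r2:-9,r3:Mul2,r4:Add2,r5:Add3
cycle 14: CDB Add2=9 // r0:Add1,r1:Mul1,r2:-9,r3:Mul2,r4:9,r5:Add3
cycle 15: CDB Mul1=-25 // r0:Add1,r1:-25,r2:-9,r3:Mul2,r4:9,r5:Add3
cycle 16: - // r0:Add1,r1:-25,r2:-9,r3:Mul2,r4:9,r5:Add3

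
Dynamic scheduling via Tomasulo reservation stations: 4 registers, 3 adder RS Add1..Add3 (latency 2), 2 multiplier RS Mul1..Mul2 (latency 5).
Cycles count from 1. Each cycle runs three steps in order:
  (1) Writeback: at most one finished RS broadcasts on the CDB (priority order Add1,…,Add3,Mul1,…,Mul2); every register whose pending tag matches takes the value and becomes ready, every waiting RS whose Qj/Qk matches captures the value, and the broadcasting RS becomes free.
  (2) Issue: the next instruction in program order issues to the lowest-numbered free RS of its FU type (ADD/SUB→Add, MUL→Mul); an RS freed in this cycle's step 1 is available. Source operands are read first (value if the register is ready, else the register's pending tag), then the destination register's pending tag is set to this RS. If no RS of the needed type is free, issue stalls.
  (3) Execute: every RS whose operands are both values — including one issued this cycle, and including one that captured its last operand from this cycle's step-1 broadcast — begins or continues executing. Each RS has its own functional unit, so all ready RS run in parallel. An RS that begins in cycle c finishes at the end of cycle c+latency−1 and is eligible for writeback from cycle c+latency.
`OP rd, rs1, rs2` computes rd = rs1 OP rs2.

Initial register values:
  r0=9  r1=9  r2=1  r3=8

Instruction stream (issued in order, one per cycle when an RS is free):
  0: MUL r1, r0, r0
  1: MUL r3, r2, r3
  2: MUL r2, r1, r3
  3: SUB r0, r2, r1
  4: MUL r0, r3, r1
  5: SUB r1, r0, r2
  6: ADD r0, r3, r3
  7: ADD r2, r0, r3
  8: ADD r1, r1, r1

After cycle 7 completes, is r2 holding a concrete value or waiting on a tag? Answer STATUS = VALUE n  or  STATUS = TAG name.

c1: issue MUL r1<-Mul1 | r0:9,r1:Mul1,r2:1,r3:8
c2: issue MUL r3<-Mul2 | r0:9,r1:Mul1,r2:1,r3:Mul2
c3: stall | r0:9,r1:Mul1,r2:1,r3:Mul2
c4: stall | r0:9,r1:Mul1,r2:1,r3:Mul2
c5: stall | r0:9,r1:Mul1,r2:1,r3:Mul2
c6: CDB Mul1=81; issue MUL r2<-Mul1 | r0:9,r1:81,r2:Mul1,r3:Mul2
c7: CDB Mul2=8; issue SUB r0<-Add1 | r0:Add1,r1:81,r2:Mul1,r3:8

STATUS = TAG Mul1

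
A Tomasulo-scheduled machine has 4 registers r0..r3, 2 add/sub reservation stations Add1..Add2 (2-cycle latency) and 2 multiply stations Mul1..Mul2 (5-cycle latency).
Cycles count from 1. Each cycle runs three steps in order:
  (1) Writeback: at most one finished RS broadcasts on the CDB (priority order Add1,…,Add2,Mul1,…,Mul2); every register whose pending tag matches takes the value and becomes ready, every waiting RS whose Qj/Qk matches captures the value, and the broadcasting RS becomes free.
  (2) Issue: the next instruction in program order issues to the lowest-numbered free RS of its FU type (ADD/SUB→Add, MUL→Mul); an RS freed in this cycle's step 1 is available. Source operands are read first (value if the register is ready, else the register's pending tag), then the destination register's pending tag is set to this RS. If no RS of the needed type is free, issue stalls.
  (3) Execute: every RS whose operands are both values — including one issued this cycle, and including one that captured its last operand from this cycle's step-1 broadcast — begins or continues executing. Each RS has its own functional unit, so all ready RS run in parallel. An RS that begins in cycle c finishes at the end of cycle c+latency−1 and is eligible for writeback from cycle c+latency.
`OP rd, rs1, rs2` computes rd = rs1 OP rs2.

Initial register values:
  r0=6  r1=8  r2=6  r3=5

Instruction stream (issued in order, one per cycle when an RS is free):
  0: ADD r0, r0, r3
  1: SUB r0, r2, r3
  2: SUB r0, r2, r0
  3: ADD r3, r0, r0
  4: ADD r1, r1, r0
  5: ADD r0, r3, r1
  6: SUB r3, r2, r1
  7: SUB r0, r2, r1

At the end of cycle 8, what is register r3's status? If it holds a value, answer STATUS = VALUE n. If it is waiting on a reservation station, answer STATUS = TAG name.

c1: issue ADD r0<-Add1 | r0:Add1,r1:8,r2:6,r3:5
c2: issue SUB r0<-Add2 | r0:Add2,r1:8,r2:6,r3:5
c3: CDB Add1=11; issue SUB r0<-Add1 | r0:Add1,r1:8,r2:6,r3:5
c4: CDB Add2=1; issue ADD r3<-Add2 | r0:Add1,r1:8,r2:6,r3:Add2
c5: stall | r0:Add1,r1:8,r2:6,r3:Add2
c6: CDB Add1=5; issue ADD r1<-Add1 | r0:5,r1:Add1,r2:6,r3:Add2
c7: stall | r0:5,r1:Add1,r2:6,r3:Add2
c8: CDB Add1=13; issue ADD r0<-Add1 | r0:Add1,r1:13,r2:6,r3:Add2

STATUS = TAG Add2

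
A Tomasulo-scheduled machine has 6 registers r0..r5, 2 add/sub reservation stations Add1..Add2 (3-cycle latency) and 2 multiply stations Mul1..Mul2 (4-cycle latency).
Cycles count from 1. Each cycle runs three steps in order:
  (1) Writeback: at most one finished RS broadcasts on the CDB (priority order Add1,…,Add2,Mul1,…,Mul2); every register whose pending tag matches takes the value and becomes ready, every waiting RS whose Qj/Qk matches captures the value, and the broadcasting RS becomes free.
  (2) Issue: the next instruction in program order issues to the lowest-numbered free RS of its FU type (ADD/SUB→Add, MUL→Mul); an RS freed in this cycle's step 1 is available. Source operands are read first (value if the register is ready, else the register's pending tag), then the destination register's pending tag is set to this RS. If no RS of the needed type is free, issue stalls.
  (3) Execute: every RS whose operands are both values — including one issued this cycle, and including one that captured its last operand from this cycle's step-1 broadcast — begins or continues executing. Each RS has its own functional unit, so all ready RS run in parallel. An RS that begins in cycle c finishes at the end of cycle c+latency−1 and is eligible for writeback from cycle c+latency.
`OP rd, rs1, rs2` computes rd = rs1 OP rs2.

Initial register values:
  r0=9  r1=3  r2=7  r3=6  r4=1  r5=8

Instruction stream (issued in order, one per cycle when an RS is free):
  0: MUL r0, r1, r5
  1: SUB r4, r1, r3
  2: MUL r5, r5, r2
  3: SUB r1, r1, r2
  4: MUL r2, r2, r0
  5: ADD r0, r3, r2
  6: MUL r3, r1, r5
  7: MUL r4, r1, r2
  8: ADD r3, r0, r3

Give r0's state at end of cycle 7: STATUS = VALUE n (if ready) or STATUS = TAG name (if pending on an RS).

STATUS = TAG Add1

c1: issue MUL r0<-Mul1 | r0:Mul1,r1:3,r2:7,r3:6,r4:1,r5:8
c2: issue SUB r4<-Add1 | r0:Mul1,r1:3,r2:7,r3:6,r4:Add1,r5:8
c3: issue MUL r5<-Mul2 | r0:Mul1,r1:3,r2:7,r3:6,r4:Add1,r5:Mul2
c4: issue SUB r1<-Add2 | r0:Mul1,r1:Add2,r2:7,r3:6,r4:Add1,r5:Mul2
c5: CDB Add1=-3; stall | r0:Mul1,r1:Add2,r2:7,r3:6,r4:-3,r5:Mul2
c6: CDB Mul1=24; issue MUL r2<-Mul1 | r0:24,r1:Add2,r2:Mul1,r3:6,r4:-3,r5:Mul2
c7: CDB Add2=-4; issue ADD r0<-Add1 | r0:Add1,r1:-4,r2:Mul1,r3:6,r4:-3,r5:Mul2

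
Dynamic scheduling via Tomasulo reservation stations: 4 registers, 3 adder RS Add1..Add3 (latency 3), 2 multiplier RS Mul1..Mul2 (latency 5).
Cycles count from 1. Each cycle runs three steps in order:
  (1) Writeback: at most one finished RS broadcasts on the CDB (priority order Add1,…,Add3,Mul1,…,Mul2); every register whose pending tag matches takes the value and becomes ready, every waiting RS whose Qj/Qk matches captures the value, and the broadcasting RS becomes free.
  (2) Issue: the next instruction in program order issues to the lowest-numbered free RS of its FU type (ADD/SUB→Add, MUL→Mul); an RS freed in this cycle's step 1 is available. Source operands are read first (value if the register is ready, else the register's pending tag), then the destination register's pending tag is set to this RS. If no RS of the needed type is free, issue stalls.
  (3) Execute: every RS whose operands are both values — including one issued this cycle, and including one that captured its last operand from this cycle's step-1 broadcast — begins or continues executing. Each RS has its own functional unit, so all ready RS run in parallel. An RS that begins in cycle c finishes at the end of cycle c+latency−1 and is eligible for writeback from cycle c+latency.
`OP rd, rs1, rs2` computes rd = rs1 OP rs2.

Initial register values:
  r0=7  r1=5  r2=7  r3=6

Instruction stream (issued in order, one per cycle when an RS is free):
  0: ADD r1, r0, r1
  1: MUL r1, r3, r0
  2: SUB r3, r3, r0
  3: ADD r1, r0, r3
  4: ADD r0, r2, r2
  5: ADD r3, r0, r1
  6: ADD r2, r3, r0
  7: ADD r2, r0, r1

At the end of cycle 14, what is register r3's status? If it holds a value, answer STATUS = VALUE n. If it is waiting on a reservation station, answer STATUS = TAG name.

  c1: issue ADD r1<-Add1  regs: r0:7,r1:Add1,r2:7,r3:6
  c2: issue MUL r1<-Mul1  regs: r0:7,r1:Mul1,r2:7,r3:6
  c3: issue SUB r3<-Add2  regs: r0:7,r1:Mul1,r2:7,r3:Add2
  c4: CDB Add1=12; issue ADD r1<-Add1  regs: r0:7,r1:Add1,r2:7,r3:Add2
  c5: issue ADD r0<-Add3  regs: r0:Add3,r1:Add1,r2:7,r3:Add2
  c6: CDB Add2=-1; issue ADD r3<-Add2  regs: r0:Add3,r1:Add1,r2:7,r3:Add2
  c7: CDB Mul1=42; stall  regs: r0:Add3,r1:Add1,r2:7,r3:Add2
  c8: CDB Add3=14; issue ADD r2<-Add3  regs: r0:14,r1:Add1,r2:Add3,r3:Add2
  c9: CDB Add1=6; issue ADD r2<-Add1  regs: r0:14,r1:6,r2:Add1,r3:Add2
  c10: -  regs: r0:14,r1:6,r2:Add1,r3:Add2
  c11: -  regs: r0:14,r1:6,r2:Add1,r3:Add2
  c12: CDB Add1=20  regs: r0:14,r1:6,r2:20,r3:Add2
  c13: CDB Add2=20  regs: r0:14,r1:6,r2:20,r3:20
  c14: -  regs: r0:14,r1:6,r2:20,r3:20

STATUS = VALUE 20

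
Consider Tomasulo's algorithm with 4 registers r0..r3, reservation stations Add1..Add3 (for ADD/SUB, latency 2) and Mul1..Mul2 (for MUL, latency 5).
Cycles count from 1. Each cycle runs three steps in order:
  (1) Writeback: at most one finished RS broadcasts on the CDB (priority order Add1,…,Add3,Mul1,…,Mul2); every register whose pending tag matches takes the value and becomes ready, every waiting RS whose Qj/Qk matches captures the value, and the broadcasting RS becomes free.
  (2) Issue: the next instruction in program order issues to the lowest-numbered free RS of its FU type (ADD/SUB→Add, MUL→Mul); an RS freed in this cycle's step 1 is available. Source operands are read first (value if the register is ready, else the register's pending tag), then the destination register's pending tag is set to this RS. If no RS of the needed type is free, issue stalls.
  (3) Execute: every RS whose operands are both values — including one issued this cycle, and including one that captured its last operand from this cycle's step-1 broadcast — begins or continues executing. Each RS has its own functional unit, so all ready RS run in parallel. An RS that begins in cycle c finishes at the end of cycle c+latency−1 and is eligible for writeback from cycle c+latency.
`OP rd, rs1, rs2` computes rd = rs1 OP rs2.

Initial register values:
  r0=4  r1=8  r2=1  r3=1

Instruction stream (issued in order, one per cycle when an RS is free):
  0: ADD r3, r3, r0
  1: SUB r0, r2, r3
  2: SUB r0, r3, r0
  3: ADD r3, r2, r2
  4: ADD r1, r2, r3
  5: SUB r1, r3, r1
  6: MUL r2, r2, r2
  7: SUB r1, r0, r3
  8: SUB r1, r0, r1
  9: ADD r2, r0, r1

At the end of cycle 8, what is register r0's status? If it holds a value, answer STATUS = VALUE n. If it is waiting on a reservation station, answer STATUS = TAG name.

STATUS = VALUE 9

  c1: issue ADD r3<-Add1  regs: r0:4,r1:8,r2:1,r3:Add1
  c2: issue SUB r0<-Add2  regs: r0:Add2,r1:8,r2:1,r3:Add1
  c3: CDB Add1=5; issue SUB r0<-Add1  regs: r0:Add1,r1:8,r2:1,r3:5
  c4: issue ADD r3<-Add3  regs: r0:Add1,r1:8,r2:1,r3:Add3
  c5: CDB Add2=-4; issue ADD r1<-Add2  regs: r0:Add1,r1:Add2,r2:1,r3:Add3
  c6: CDB Add3=2; issue SUB r1<-Add3  regs: r0:Add1,r1:Add3,r2:1,r3:2
  c7: CDB Add1=9; issue MUL r2<-Mul1  regs: r0:9,r1:Add3,r2:Mul1,r3:2
  c8: CDB Add2=3; issue SUB r1<-Add1  regs: r0:9,r1:Add1,r2:Mul1,r3:2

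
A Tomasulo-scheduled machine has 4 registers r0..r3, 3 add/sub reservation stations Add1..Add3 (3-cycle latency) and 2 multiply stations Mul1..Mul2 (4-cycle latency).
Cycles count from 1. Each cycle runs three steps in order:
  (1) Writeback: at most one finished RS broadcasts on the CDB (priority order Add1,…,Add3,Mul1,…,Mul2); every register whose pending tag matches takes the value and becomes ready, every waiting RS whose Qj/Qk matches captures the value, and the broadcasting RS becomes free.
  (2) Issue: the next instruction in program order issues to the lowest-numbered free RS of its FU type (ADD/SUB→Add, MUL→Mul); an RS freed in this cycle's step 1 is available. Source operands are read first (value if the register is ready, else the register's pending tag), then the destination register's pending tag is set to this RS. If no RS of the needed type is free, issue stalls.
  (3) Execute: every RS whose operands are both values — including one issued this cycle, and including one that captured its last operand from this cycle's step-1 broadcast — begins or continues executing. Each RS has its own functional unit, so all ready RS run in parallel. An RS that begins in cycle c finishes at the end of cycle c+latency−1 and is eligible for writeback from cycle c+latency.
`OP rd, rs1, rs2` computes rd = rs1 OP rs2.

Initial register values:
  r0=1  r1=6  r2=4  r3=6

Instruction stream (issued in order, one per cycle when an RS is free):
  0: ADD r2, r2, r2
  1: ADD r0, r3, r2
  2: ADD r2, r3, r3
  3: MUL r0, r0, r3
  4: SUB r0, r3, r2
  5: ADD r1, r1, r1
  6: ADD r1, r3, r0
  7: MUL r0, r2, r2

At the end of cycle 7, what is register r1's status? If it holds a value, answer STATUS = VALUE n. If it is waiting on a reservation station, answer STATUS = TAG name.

  c1: issue ADD r2<-Add1  regs: r0:1,r1:6,r2:Add1,r3:6
  c2: issue ADD r0<-Add2  regs: r0:Add2,r1:6,r2:Add1,r3:6
  c3: issue ADD r2<-Add3  regs: r0:Add2,r1:6,r2:Add3,r3:6
  c4: CDB Add1=8; issue MUL r0<-Mul1  regs: r0:Mul1,r1:6,r2:Add3,r3:6
  c5: issue SUB r0<-Add1  regs: r0:Add1,r1:6,r2:Add3,r3:6
  c6: CDB Add3=12; issue ADD r1<-Add3  regs: r0:Add1,r1:Add3,r2:12,r3:6
  c7: CDB Add2=14; issue ADD r1<-Add2  regs: r0:Add1,r1:Add2,r2:12,r3:6

STATUS = TAG Add2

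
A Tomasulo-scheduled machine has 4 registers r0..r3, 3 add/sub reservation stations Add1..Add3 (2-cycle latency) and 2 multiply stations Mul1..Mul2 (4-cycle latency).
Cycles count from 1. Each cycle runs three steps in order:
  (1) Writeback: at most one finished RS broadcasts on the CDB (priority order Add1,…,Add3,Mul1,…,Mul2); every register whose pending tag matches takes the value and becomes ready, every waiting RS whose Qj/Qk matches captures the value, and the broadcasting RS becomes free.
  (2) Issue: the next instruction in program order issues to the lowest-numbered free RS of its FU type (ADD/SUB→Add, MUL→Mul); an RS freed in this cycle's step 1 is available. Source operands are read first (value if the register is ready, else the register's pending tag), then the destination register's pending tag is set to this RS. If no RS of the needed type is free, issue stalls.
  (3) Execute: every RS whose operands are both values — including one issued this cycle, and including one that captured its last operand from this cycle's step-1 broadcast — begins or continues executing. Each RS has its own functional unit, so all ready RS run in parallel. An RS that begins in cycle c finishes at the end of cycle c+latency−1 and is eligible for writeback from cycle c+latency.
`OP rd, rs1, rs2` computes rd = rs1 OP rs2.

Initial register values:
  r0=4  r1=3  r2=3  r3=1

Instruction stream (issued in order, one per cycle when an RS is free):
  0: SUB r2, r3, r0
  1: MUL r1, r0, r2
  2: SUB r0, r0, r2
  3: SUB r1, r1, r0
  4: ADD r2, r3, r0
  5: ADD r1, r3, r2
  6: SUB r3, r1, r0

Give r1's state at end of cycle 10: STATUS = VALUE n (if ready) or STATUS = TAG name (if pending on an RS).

STATUS = VALUE 9

  c1: issue SUB r2<-Add1  regs: r0:4,r1:3,r2:Add1,r3:1
  c2: issue MUL r1<-Mul1  regs: r0:4,r1:Mul1,r2:Add1,r3:1
  c3: CDB Add1=-3; issue SUB r0<-Add1  regs: r0:Add1,r1:Mul1,r2:-3,r3:1
  c4: issue SUB r1<-Add2  regs: r0:Add1,r1:Add2,r2:-3,r3:1
  c5: CDB Add1=7; issue ADD r2<-Add1  regs: r0:7,r1:Add2,r2:Add1,r3:1
  c6: issue ADD r1<-Add3  regs: r0:7,r1:Add3,r2:Add1,r3:1
  c7: CDB Add1=8; issue SUB r3<-Add1  regs: r0:7,r1:Add3,r2:8,r3:Add1
  c8: CDB Mul1=-12  regs: r0:7,r1:Add3,r2:8,r3:Add1
  c9: CDB Add3=9  regs: r0:7,r1:9,r2:8,r3:Add1
  c10: CDB Add2=-19  regs: r0:7,r1:9,r2:8,r3:Add1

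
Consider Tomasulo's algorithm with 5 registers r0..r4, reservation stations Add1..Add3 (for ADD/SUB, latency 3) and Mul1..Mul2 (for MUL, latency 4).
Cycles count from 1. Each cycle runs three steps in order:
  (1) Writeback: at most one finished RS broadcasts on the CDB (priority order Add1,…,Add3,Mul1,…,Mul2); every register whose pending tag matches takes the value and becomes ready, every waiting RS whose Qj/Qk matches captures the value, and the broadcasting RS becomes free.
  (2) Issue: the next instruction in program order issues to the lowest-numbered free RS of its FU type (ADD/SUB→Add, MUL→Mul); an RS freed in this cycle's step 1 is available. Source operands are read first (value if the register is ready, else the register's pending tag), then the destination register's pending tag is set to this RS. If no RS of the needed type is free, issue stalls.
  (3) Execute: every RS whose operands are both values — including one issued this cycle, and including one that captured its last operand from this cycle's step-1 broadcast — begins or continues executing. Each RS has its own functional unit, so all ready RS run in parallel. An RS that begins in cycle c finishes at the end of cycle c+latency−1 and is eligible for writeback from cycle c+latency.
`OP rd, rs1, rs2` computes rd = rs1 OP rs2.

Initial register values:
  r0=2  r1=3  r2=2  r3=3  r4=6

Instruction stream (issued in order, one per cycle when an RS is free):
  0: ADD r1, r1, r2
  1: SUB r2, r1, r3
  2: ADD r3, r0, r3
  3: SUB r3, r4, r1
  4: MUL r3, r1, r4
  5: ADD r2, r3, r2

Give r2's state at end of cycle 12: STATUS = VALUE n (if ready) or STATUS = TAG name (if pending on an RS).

c1: issue ADD r1<-Add1 | r0:2,r1:Add1,r2:2,r3:3,r4:6
c2: issue SUB r2<-Add2 | r0:2,r1:Add1,r2:Add2,r3:3,r4:6
c3: issue ADD r3<-Add3 | r0:2,r1:Add1,r2:Add2,r3:Add3,r4:6
c4: CDB Add1=5; issue SUB r3<-Add1 | r0:2,r1:5,r2:Add2,r3:Add1,r4:6
c5: issue MUL r3<-Mul1 | r0:2,r1:5,r2:Add2,r3:Mul1,r4:6
c6: CDB Add3=5; issue ADD r2<-Add3 | r0:2,r1:5,r2:Add3,r3:Mul1,r4:6
c7: CDB Add1=1 | r0:2,r1:5,r2:Add3,r3:Mul1,r4:6
c8: CDB Add2=2 | r0:2,r1:5,r2:Add3,r3:Mul1,r4:6
c9: CDB Mul1=30 | r0:2,r1:5,r2:Add3,r3:30,r4:6
c10: - | r0:2,r1:5,r2:Add3,r3:30,r4:6
c11: - | r0:2,r1:5,r2:Add3,r3:30,r4:6
c12: CDB Add3=32 | r0:2,r1:5,r2:32,r3:30,r4:6

STATUS = VALUE 32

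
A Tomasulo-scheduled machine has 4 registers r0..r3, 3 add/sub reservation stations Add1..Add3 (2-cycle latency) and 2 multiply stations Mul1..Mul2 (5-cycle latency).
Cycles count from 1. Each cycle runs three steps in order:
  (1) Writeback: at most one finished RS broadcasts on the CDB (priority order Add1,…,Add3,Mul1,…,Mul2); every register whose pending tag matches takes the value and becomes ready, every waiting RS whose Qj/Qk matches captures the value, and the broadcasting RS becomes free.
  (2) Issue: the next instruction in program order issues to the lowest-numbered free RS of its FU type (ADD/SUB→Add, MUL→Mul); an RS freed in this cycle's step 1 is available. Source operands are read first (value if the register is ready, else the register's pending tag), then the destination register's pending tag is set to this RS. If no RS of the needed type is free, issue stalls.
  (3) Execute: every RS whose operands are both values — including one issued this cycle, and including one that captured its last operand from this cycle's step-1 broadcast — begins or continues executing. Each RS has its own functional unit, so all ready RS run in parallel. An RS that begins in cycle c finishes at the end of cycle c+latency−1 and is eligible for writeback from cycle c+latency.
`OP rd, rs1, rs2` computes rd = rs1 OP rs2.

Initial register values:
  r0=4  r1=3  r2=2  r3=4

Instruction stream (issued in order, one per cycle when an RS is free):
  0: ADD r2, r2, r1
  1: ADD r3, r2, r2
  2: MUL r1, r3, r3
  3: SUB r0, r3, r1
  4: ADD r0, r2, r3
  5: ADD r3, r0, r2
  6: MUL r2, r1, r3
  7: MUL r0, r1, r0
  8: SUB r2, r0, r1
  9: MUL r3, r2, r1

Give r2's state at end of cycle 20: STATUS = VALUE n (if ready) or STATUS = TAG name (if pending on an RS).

c1: issue ADD r2<-Add1 | r0:4,r1:3,r2:Add1,r3:4
c2: issue ADD r3<-Add2 | r0:4,r1:3,r2:Add1,r3:Add2
c3: CDB Add1=5; issue MUL r1<-Mul1 | r0:4,r1:Mul1,r2:5,r3:Add2
c4: issue SUB r0<-Add1 | r0:Add1,r1:Mul1,r2:5,r3:Add2
c5: CDB Add2=10; issue ADD r0<-Add2 | r0:Add2,r1:Mul1,r2:5,r3:10
c6: issue ADD r3<-Add3 | r0:Add2,r1:Mul1,r2:5,r3:Add3
c7: CDB Add2=15; issue MUL r2<-Mul2 | r0:15,r1:Mul1,r2:Mul2,r3:Add3
c8: stall | r0:15,r1:Mul1,r2:Mul2,r3:Add3
c9: CDB Add3=20; stall | r0:15,r1:Mul1,r2:Mul2,r3:20
c10: CDB Mul1=100; issue MUL r0<-Mul1 | r0:Mul1,r1:100,r2:Mul2,r3:20
c11: issue SUB r2<-Add2 | r0:Mul1,r1:100,r2:Add2,r3:20
c12: CDB Add1=-90; stall | r0:Mul1,r1:100,r2:Add2,r3:20
c13: stall | r0:Mul1,r1:100,r2:Add2,r3:20
c14: stall | r0:Mul1,r1:100,r2:Add2,r3:20
c15: CDB Mul1=1500; issue MUL r3<-Mul1 | r0:1500,r1:100,r2:Add2,r3:Mul1
c16: CDB Mul2=2000 | r0:1500,r1:100,r2:Add2,r3:Mul1
c17: CDB Add2=1400 | r0:1500,r1:100,r2:1400,r3:Mul1
c18: - | r0:1500,r1:100,r2:1400,r3:Mul1
c19: - | r0:1500,r1:100,r2:1400,r3:Mul1
c20: - | r0:1500,r1:100,r2:1400,r3:Mul1

STATUS = VALUE 1400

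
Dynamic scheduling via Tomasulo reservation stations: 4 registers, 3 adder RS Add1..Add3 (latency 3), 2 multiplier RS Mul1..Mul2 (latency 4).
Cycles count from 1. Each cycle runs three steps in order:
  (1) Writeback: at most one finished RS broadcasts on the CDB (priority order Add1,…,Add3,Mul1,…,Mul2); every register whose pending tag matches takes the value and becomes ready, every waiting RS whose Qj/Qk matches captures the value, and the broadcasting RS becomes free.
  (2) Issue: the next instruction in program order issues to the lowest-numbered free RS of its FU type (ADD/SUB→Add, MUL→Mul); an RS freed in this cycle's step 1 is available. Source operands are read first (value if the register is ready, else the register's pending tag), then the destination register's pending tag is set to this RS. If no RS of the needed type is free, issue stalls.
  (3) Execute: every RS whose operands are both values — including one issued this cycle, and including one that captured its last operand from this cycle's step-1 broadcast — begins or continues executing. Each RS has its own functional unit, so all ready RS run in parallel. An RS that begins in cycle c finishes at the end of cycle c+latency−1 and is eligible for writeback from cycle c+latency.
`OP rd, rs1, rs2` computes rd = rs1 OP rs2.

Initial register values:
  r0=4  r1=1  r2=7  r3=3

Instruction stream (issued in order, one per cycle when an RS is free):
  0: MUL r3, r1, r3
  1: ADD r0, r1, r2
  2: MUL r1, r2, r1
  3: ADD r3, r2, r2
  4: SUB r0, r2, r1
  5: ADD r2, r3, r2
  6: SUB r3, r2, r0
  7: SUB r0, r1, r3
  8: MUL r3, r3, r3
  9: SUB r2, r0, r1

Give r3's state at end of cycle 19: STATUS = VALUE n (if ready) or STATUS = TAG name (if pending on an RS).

STATUS = VALUE 441

  c1: issue MUL r3<-Mul1  regs: r0:4,r1:1,r2:7,r3:Mul1
  c2: issue ADD r0<-Add1  regs: r0:Add1,r1:1,r2:7,r3:Mul1
  c3: issue MUL r1<-Mul2  regs: r0:Add1,r1:Mul2,r2:7,r3:Mul1
  c4: issue ADD r3<-Add2  regs: r0:Add1,r1:Mul2,r2:7,r3:Add2
  c5: CDB Add1=8; issue SUB r0<-Add1  regs: r0:Add1,r1:Mul2,r2:7,r3:Add2
  c6: CDB Mul1=3; issue ADD r2<-Add3  regs: r0:Add1,r1:Mul2,r2:Add3,r3:Add2
  c7: CDB Add2=14; issue SUB r3<-Add2  regs: r0:Add1,r1:Mul2,r2:Add3,r3:Add2
  c8: CDB Mul2=7; stall  regs: r0:Add1,r1:7,r2:Add3,r3:Add2
  c9: stall  regs: r0:Add1,r1:7,r2:Add3,r3:Add2
  c10: CDB Add3=21; issue SUB r0<-Add3  regs: r0:Add3,r1:7,r2:21,r3:Add2
  c11: CDB Add1=0; issue MUL r3<-Mul1  regs: r0:Add3,r1:7,r2:21,r3:Mul1
  c12: issue SUB r2<-Add1  regs: r0:Add3,r1:7,r2:Add1,r3:Mul1
  c13: -  regs: r0:Add3,r1:7,r2:Add1,r3:Mul1
  c14: CDB Add2=21  regs: r0:Add3,r1:7,r2:Add1,r3:Mul1
  c15: -  regs: r0:Add3,r1:7,r2:Add1,r3:Mul1
  c16: -  regs: r0:Add3,r1:7,r2:Add1,r3:Mul1
  c17: CDB Add3=-14  regs: r0:-14,r1:7,r2:Add1,r3:Mul1
  c18: CDB Mul1=441  regs: r0:-14,r1:7,r2:Add1,r3:441
  c19: -  regs: r0:-14,r1:7,r2:Add1,r3:441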